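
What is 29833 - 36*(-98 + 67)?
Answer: 30949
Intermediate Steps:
29833 - 36*(-98 + 67) = 29833 - 36*(-31) = 29833 + 1116 = 30949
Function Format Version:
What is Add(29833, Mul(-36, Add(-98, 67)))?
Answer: 30949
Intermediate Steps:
Add(29833, Mul(-36, Add(-98, 67))) = Add(29833, Mul(-36, -31)) = Add(29833, 1116) = 30949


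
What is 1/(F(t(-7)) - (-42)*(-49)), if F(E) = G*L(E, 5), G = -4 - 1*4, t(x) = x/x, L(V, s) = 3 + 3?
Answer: -1/2106 ≈ -0.00047483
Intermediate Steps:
L(V, s) = 6
t(x) = 1
G = -8 (G = -4 - 4 = -8)
F(E) = -48 (F(E) = -8*6 = -48)
1/(F(t(-7)) - (-42)*(-49)) = 1/(-48 - (-42)*(-49)) = 1/(-48 - 1*2058) = 1/(-48 - 2058) = 1/(-2106) = -1/2106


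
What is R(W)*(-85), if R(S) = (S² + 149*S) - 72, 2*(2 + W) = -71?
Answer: 1446105/4 ≈ 3.6153e+5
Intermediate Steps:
W = -75/2 (W = -2 + (½)*(-71) = -2 - 71/2 = -75/2 ≈ -37.500)
R(S) = -72 + S² + 149*S
R(W)*(-85) = (-72 + (-75/2)² + 149*(-75/2))*(-85) = (-72 + 5625/4 - 11175/2)*(-85) = -17013/4*(-85) = 1446105/4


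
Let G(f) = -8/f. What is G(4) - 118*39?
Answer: -4604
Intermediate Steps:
G(4) - 118*39 = -8/4 - 118*39 = -8*1/4 - 4602 = -2 - 4602 = -4604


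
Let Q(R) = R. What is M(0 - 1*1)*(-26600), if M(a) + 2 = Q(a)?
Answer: 79800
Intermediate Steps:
M(a) = -2 + a
M(0 - 1*1)*(-26600) = (-2 + (0 - 1*1))*(-26600) = (-2 + (0 - 1))*(-26600) = (-2 - 1)*(-26600) = -3*(-26600) = 79800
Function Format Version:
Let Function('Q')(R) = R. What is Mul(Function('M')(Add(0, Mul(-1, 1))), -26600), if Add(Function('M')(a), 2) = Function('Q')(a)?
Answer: 79800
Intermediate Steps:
Function('M')(a) = Add(-2, a)
Mul(Function('M')(Add(0, Mul(-1, 1))), -26600) = Mul(Add(-2, Add(0, Mul(-1, 1))), -26600) = Mul(Add(-2, Add(0, -1)), -26600) = Mul(Add(-2, -1), -26600) = Mul(-3, -26600) = 79800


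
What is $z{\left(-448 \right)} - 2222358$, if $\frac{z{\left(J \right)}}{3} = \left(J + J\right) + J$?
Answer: $-2226390$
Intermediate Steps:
$z{\left(J \right)} = 9 J$ ($z{\left(J \right)} = 3 \left(\left(J + J\right) + J\right) = 3 \left(2 J + J\right) = 3 \cdot 3 J = 9 J$)
$z{\left(-448 \right)} - 2222358 = 9 \left(-448\right) - 2222358 = -4032 - 2222358 = -2226390$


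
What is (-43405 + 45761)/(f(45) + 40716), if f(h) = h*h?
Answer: 2356/42741 ≈ 0.055123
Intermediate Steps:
f(h) = h²
(-43405 + 45761)/(f(45) + 40716) = (-43405 + 45761)/(45² + 40716) = 2356/(2025 + 40716) = 2356/42741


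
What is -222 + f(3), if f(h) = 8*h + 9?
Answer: -189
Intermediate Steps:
f(h) = 9 + 8*h
-222 + f(3) = -222 + (9 + 8*3) = -222 + (9 + 24) = -222 + 33 = -189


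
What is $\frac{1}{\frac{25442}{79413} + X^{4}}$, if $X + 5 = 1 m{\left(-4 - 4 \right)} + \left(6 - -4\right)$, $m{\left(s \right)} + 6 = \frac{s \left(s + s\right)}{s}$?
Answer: $\frac{79413}{6632678615} \approx 1.1973 \cdot 10^{-5}$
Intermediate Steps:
$m{\left(s \right)} = -6 + 2 s$ ($m{\left(s \right)} = -6 + \frac{s \left(s + s\right)}{s} = -6 + \frac{s 2 s}{s} = -6 + \frac{2 s^{2}}{s} = -6 + 2 s$)
$X = -17$ ($X = -5 + \left(1 \left(-6 + 2 \left(-4 - 4\right)\right) + \left(6 - -4\right)\right) = -5 + \left(1 \left(-6 + 2 \left(-8\right)\right) + \left(6 + 4\right)\right) = -5 + \left(1 \left(-6 - 16\right) + 10\right) = -5 + \left(1 \left(-22\right) + 10\right) = -5 + \left(-22 + 10\right) = -5 - 12 = -17$)
$\frac{1}{\frac{25442}{79413} + X^{4}} = \frac{1}{\frac{25442}{79413} + \left(-17\right)^{4}} = \frac{1}{25442 \cdot \frac{1}{79413} + 83521} = \frac{1}{\frac{25442}{79413} + 83521} = \frac{1}{\frac{6632678615}{79413}} = \frac{79413}{6632678615}$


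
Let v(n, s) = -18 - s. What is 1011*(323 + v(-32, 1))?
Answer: 307344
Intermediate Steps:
1011*(323 + v(-32, 1)) = 1011*(323 + (-18 - 1*1)) = 1011*(323 + (-18 - 1)) = 1011*(323 - 19) = 1011*304 = 307344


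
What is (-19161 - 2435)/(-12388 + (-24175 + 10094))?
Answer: 21596/26469 ≈ 0.81590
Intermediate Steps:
(-19161 - 2435)/(-12388 + (-24175 + 10094)) = -21596/(-12388 - 14081) = -21596/(-26469) = -21596*(-1/26469) = 21596/26469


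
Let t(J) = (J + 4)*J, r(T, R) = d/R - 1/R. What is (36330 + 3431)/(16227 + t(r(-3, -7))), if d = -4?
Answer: 1948289/795288 ≈ 2.4498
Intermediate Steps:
r(T, R) = -5/R (r(T, R) = -4/R - 1/R = -5/R)
t(J) = J*(4 + J) (t(J) = (4 + J)*J = J*(4 + J))
(36330 + 3431)/(16227 + t(r(-3, -7))) = (36330 + 3431)/(16227 + (-5/(-7))*(4 - 5/(-7))) = 39761/(16227 + (-5*(-⅐))*(4 - 5*(-⅐))) = 39761/(16227 + 5*(4 + 5/7)/7) = 39761/(16227 + (5/7)*(33/7)) = 39761/(16227 + 165/49) = 39761/(795288/49) = 39761*(49/795288) = 1948289/795288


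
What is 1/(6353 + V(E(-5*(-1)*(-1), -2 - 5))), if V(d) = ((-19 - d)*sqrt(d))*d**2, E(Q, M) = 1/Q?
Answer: 496328125/3153172586961 + 11750*I*sqrt(5)/3153172586961 ≈ 0.00015741 + 8.3325e-9*I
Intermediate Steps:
V(d) = d**(5/2)*(-19 - d) (V(d) = (sqrt(d)*(-19 - d))*d**2 = d**(5/2)*(-19 - d))
1/(6353 + V(E(-5*(-1)*(-1), -2 - 5))) = 1/(6353 + (1/(-5*(-1)*(-1)))**(5/2)*(-19 - 1/(-5*(-1)*(-1)))) = 1/(6353 + (1/(5*(-1)))**(5/2)*(-19 - 1/(5*(-1)))) = 1/(6353 + (1/(-5))**(5/2)*(-19 - 1/(-5))) = 1/(6353 + (-1/5)**(5/2)*(-19 - 1*(-1/5))) = 1/(6353 + (I*sqrt(5)/125)*(-19 + 1/5)) = 1/(6353 + (I*sqrt(5)/125)*(-94/5)) = 1/(6353 - 94*I*sqrt(5)/625)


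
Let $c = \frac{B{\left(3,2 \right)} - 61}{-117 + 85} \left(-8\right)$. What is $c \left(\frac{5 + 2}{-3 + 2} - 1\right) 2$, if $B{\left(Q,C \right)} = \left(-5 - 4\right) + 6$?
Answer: $256$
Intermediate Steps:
$B{\left(Q,C \right)} = -3$ ($B{\left(Q,C \right)} = -9 + 6 = -3$)
$c = -16$ ($c = \frac{-3 - 61}{-117 + 85} \left(-8\right) = - \frac{64}{-32} \left(-8\right) = \left(-64\right) \left(- \frac{1}{32}\right) \left(-8\right) = 2 \left(-8\right) = -16$)
$c \left(\frac{5 + 2}{-3 + 2} - 1\right) 2 = - 16 \left(\frac{5 + 2}{-3 + 2} - 1\right) 2 = - 16 \left(\frac{7}{-1} - 1\right) 2 = - 16 \left(7 \left(-1\right) - 1\right) 2 = - 16 \left(-7 - 1\right) 2 = - 16 \left(\left(-8\right) 2\right) = \left(-16\right) \left(-16\right) = 256$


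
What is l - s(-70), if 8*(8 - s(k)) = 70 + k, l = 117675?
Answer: 117667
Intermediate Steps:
s(k) = -¾ - k/8 (s(k) = 8 - (70 + k)/8 = 8 + (-35/4 - k/8) = -¾ - k/8)
l - s(-70) = 117675 - (-¾ - ⅛*(-70)) = 117675 - (-¾ + 35/4) = 117675 - 1*8 = 117675 - 8 = 117667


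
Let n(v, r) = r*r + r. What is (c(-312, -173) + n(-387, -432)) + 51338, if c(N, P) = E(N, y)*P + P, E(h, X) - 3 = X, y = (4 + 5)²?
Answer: 222825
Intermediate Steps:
y = 81 (y = 9² = 81)
E(h, X) = 3 + X
n(v, r) = r + r² (n(v, r) = r² + r = r + r²)
c(N, P) = 85*P (c(N, P) = (3 + 81)*P + P = 84*P + P = 85*P)
(c(-312, -173) + n(-387, -432)) + 51338 = (85*(-173) - 432*(1 - 432)) + 51338 = (-14705 - 432*(-431)) + 51338 = (-14705 + 186192) + 51338 = 171487 + 51338 = 222825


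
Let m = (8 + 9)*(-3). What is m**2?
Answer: 2601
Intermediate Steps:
m = -51 (m = 17*(-3) = -51)
m**2 = (-51)**2 = 2601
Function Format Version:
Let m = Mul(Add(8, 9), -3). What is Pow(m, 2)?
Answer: 2601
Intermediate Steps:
m = -51 (m = Mul(17, -3) = -51)
Pow(m, 2) = Pow(-51, 2) = 2601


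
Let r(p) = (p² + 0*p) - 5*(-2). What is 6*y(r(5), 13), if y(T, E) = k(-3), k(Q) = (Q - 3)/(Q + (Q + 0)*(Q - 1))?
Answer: -4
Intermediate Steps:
k(Q) = (-3 + Q)/(Q + Q*(-1 + Q))
r(p) = 10 + p² (r(p) = (p² + 0) + 10 = p² + 10 = 10 + p²)
y(T, E) = -⅔ (y(T, E) = (-3 - 3)/(-3)² = (⅑)*(-6) = -⅔)
6*y(r(5), 13) = 6*(-⅔) = -4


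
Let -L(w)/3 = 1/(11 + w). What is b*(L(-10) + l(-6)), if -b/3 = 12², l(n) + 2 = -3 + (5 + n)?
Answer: 3888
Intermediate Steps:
l(n) = n (l(n) = -2 + (-3 + (5 + n)) = -2 + (2 + n) = n)
b = -432 (b = -3*12² = -3*144 = -432)
L(w) = -3/(11 + w)
b*(L(-10) + l(-6)) = -432*(-3/(11 - 10) - 6) = -432*(-3/1 - 6) = -432*(-3*1 - 6) = -432*(-3 - 6) = -432*(-9) = 3888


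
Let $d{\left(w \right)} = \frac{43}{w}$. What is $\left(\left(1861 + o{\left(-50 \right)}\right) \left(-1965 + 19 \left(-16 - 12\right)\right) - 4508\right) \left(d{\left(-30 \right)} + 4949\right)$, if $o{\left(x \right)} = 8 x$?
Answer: $- \frac{108429634175}{6} \approx -1.8072 \cdot 10^{10}$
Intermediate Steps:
$\left(\left(1861 + o{\left(-50 \right)}\right) \left(-1965 + 19 \left(-16 - 12\right)\right) - 4508\right) \left(d{\left(-30 \right)} + 4949\right) = \left(\left(1861 + 8 \left(-50\right)\right) \left(-1965 + 19 \left(-16 - 12\right)\right) - 4508\right) \left(\frac{43}{-30} + 4949\right) = \left(\left(1861 - 400\right) \left(-1965 + 19 \left(-28\right)\right) - 4508\right) \left(43 \left(- \frac{1}{30}\right) + 4949\right) = \left(1461 \left(-1965 - 532\right) - 4508\right) \left(- \frac{43}{30} + 4949\right) = \left(1461 \left(-2497\right) - 4508\right) \frac{148427}{30} = \left(-3648117 - 4508\right) \frac{148427}{30} = \left(-3652625\right) \frac{148427}{30} = - \frac{108429634175}{6}$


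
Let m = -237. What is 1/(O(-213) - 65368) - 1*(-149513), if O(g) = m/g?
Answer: 693897159066/4641049 ≈ 1.4951e+5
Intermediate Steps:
O(g) = -237/g
1/(O(-213) - 65368) - 1*(-149513) = 1/(-237/(-213) - 65368) - 1*(-149513) = 1/(-237*(-1/213) - 65368) + 149513 = 1/(79/71 - 65368) + 149513 = 1/(-4641049/71) + 149513 = -71/4641049 + 149513 = 693897159066/4641049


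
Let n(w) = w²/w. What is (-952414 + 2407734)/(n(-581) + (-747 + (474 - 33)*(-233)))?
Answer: -1455320/104081 ≈ -13.983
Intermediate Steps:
n(w) = w
(-952414 + 2407734)/(n(-581) + (-747 + (474 - 33)*(-233))) = (-952414 + 2407734)/(-581 + (-747 + (474 - 33)*(-233))) = 1455320/(-581 + (-747 + 441*(-233))) = 1455320/(-581 + (-747 - 102753)) = 1455320/(-581 - 103500) = 1455320/(-104081) = 1455320*(-1/104081) = -1455320/104081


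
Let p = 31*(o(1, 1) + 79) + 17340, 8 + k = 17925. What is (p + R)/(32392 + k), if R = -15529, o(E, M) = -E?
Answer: 4229/50309 ≈ 0.084061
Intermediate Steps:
k = 17917 (k = -8 + 17925 = 17917)
p = 19758 (p = 31*(-1*1 + 79) + 17340 = 31*(-1 + 79) + 17340 = 31*78 + 17340 = 2418 + 17340 = 19758)
(p + R)/(32392 + k) = (19758 - 15529)/(32392 + 17917) = 4229/50309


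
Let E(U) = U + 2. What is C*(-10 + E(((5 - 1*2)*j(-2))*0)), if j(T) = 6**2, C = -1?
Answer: 8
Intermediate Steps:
j(T) = 36
E(U) = 2 + U
C*(-10 + E(((5 - 1*2)*j(-2))*0)) = -(-10 + (2 + ((5 - 1*2)*36)*0)) = -(-10 + (2 + ((5 - 2)*36)*0)) = -(-10 + (2 + (3*36)*0)) = -(-10 + (2 + 108*0)) = -(-10 + (2 + 0)) = -(-10 + 2) = -1*(-8) = 8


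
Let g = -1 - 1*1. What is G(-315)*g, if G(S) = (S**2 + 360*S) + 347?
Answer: 27656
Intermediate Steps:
G(S) = 347 + S**2 + 360*S
g = -2 (g = -1 - 1 = -2)
G(-315)*g = (347 + (-315)**2 + 360*(-315))*(-2) = (347 + 99225 - 113400)*(-2) = -13828*(-2) = 27656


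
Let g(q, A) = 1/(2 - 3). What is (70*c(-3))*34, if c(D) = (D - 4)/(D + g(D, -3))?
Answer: 4165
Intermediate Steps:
g(q, A) = -1 (g(q, A) = 1/(-1) = -1)
c(D) = (-4 + D)/(-1 + D) (c(D) = (D - 4)/(D - 1) = (-4 + D)/(-1 + D))
(70*c(-3))*34 = (70*((-4 - 3)/(-1 - 3)))*34 = (70*(-7/(-4)))*34 = (70*(-¼*(-7)))*34 = (70*(7/4))*34 = (245/2)*34 = 4165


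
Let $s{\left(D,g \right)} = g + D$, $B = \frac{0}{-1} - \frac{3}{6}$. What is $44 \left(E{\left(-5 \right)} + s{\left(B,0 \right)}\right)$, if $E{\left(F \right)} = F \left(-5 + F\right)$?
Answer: $2178$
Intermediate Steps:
$B = - \frac{1}{2}$ ($B = 0 \left(-1\right) - \frac{1}{2} = 0 - \frac{1}{2} = - \frac{1}{2} \approx -0.5$)
$s{\left(D,g \right)} = D + g$
$44 \left(E{\left(-5 \right)} + s{\left(B,0 \right)}\right) = 44 \left(- 5 \left(-5 - 5\right) + \left(- \frac{1}{2} + 0\right)\right) = 44 \left(\left(-5\right) \left(-10\right) - \frac{1}{2}\right) = 44 \left(50 - \frac{1}{2}\right) = 44 \cdot \frac{99}{2} = 2178$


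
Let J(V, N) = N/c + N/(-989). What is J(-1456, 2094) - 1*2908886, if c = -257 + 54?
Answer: -584010811610/200767 ≈ -2.9089e+6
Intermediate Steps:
c = -203
J(V, N) = -1192*N/200767 (J(V, N) = N/(-203) + N/(-989) = N*(-1/203) + N*(-1/989) = -N/203 - N/989 = -1192*N/200767)
J(-1456, 2094) - 1*2908886 = -1192/200767*2094 - 1*2908886 = -2496048/200767 - 2908886 = -584010811610/200767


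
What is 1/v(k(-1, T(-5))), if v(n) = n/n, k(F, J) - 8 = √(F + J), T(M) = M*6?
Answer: 1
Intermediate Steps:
T(M) = 6*M
k(F, J) = 8 + √(F + J)
v(n) = 1
1/v(k(-1, T(-5))) = 1/1 = 1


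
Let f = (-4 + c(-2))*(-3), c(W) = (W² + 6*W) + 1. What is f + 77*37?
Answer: 2882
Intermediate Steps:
c(W) = 1 + W² + 6*W
f = 33 (f = (-4 + (1 + (-2)² + 6*(-2)))*(-3) = (-4 + (1 + 4 - 12))*(-3) = (-4 - 7)*(-3) = -11*(-3) = 33)
f + 77*37 = 33 + 77*37 = 33 + 2849 = 2882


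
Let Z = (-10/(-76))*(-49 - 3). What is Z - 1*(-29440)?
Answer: 559230/19 ≈ 29433.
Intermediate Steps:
Z = -130/19 (Z = -10*(-1/76)*(-52) = (5/38)*(-52) = -130/19 ≈ -6.8421)
Z - 1*(-29440) = -130/19 - 1*(-29440) = -130/19 + 29440 = 559230/19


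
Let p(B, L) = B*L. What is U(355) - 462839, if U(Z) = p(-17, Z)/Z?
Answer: -462856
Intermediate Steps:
U(Z) = -17 (U(Z) = (-17*Z)/Z = -17)
U(355) - 462839 = -17 - 462839 = -462856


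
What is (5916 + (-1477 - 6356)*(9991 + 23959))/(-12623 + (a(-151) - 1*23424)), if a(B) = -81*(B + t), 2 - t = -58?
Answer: 132962217/14338 ≈ 9273.4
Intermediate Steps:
t = 60 (t = 2 - 1*(-58) = 2 + 58 = 60)
a(B) = -4860 - 81*B (a(B) = -81*(B + 60) = -81*(60 + B) = -4860 - 81*B)
(5916 + (-1477 - 6356)*(9991 + 23959))/(-12623 + (a(-151) - 1*23424)) = (5916 + (-1477 - 6356)*(9991 + 23959))/(-12623 + ((-4860 - 81*(-151)) - 1*23424)) = (5916 - 7833*33950)/(-12623 + ((-4860 + 12231) - 23424)) = (5916 - 265930350)/(-12623 + (7371 - 23424)) = -265924434/(-12623 - 16053) = -265924434/(-28676) = -265924434*(-1/28676) = 132962217/14338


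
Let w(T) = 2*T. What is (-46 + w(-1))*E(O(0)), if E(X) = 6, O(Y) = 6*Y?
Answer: -288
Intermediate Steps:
(-46 + w(-1))*E(O(0)) = (-46 + 2*(-1))*6 = (-46 - 2)*6 = -48*6 = -288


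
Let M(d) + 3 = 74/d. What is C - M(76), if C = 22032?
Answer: 837293/38 ≈ 22034.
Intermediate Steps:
M(d) = -3 + 74/d
C - M(76) = 22032 - (-3 + 74/76) = 22032 - (-3 + 74*(1/76)) = 22032 - (-3 + 37/38) = 22032 - 1*(-77/38) = 22032 + 77/38 = 837293/38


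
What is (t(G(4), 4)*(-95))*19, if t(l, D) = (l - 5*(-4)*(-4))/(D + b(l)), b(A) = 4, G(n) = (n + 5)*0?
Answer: 18050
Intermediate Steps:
G(n) = 0 (G(n) = (5 + n)*0 = 0)
t(l, D) = (-80 + l)/(4 + D) (t(l, D) = (l - 5*(-4)*(-4))/(D + 4) = (l + 20*(-4))/(4 + D) = (l - 80)/(4 + D) = (-80 + l)/(4 + D))
(t(G(4), 4)*(-95))*19 = (((-80 + 0)/(4 + 4))*(-95))*19 = ((-80/8)*(-95))*19 = (((1/8)*(-80))*(-95))*19 = -10*(-95)*19 = 950*19 = 18050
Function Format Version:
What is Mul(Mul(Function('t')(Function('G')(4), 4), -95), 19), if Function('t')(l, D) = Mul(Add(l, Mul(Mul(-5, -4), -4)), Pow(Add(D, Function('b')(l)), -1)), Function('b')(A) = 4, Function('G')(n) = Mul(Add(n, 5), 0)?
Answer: 18050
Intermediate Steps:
Function('G')(n) = 0 (Function('G')(n) = Mul(Add(5, n), 0) = 0)
Function('t')(l, D) = Mul(Pow(Add(4, D), -1), Add(-80, l)) (Function('t')(l, D) = Mul(Add(l, Mul(Mul(-5, -4), -4)), Pow(Add(D, 4), -1)) = Mul(Add(l, Mul(20, -4)), Pow(Add(4, D), -1)) = Mul(Add(l, -80), Pow(Add(4, D), -1)) = Mul(Add(-80, l), Pow(Add(4, D), -1)) = Mul(Pow(Add(4, D), -1), Add(-80, l)))
Mul(Mul(Function('t')(Function('G')(4), 4), -95), 19) = Mul(Mul(Mul(Pow(Add(4, 4), -1), Add(-80, 0)), -95), 19) = Mul(Mul(Mul(Pow(8, -1), -80), -95), 19) = Mul(Mul(Mul(Rational(1, 8), -80), -95), 19) = Mul(Mul(-10, -95), 19) = Mul(950, 19) = 18050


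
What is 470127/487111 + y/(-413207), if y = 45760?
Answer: 171969567929/201277674977 ≈ 0.85439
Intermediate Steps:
470127/487111 + y/(-413207) = 470127/487111 + 45760/(-413207) = 470127*(1/487111) + 45760*(-1/413207) = 470127/487111 - 45760/413207 = 171969567929/201277674977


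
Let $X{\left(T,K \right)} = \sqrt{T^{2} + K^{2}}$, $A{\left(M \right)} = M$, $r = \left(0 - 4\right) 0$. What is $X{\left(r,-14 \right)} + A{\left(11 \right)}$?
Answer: $25$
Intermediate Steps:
$r = 0$ ($r = \left(-4\right) 0 = 0$)
$X{\left(T,K \right)} = \sqrt{K^{2} + T^{2}}$
$X{\left(r,-14 \right)} + A{\left(11 \right)} = \sqrt{\left(-14\right)^{2} + 0^{2}} + 11 = \sqrt{196 + 0} + 11 = \sqrt{196} + 11 = 14 + 11 = 25$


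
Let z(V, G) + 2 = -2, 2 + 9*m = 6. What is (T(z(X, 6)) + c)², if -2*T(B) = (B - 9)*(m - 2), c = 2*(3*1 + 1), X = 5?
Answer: 361/81 ≈ 4.4568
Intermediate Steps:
m = 4/9 (m = -2/9 + (⅑)*6 = -2/9 + ⅔ = 4/9 ≈ 0.44444)
z(V, G) = -4 (z(V, G) = -2 - 2 = -4)
c = 8 (c = 2*(3 + 1) = 2*4 = 8)
T(B) = -7 + 7*B/9 (T(B) = -(B - 9)*(4/9 - 2)/2 = -(-9 + B)*(-14)/(2*9) = -(14 - 14*B/9)/2 = -7 + 7*B/9)
(T(z(X, 6)) + c)² = ((-7 + (7/9)*(-4)) + 8)² = ((-7 - 28/9) + 8)² = (-91/9 + 8)² = (-19/9)² = 361/81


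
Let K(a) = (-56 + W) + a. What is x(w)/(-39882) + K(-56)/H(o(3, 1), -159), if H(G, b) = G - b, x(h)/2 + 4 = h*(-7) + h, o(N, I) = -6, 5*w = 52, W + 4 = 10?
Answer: -206234/299115 ≈ -0.68948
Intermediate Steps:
W = 6 (W = -4 + 10 = 6)
w = 52/5 (w = (1/5)*52 = 52/5 ≈ 10.400)
x(h) = -8 - 12*h (x(h) = -8 + 2*(h*(-7) + h) = -8 + 2*(-7*h + h) = -8 + 2*(-6*h) = -8 - 12*h)
K(a) = -50 + a (K(a) = (-56 + 6) + a = -50 + a)
x(w)/(-39882) + K(-56)/H(o(3, 1), -159) = (-8 - 12*52/5)/(-39882) + (-50 - 56)/(-6 - 1*(-159)) = (-8 - 624/5)*(-1/39882) - 106/(-6 + 159) = -664/5*(-1/39882) - 106/153 = 332/99705 - 106*1/153 = 332/99705 - 106/153 = -206234/299115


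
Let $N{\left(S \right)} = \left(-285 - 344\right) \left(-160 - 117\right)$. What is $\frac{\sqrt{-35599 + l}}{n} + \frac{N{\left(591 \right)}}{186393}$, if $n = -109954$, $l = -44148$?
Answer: $\frac{174233}{186393} - \frac{i \sqrt{79747}}{109954} \approx 0.93476 - 0.0025683 i$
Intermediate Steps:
$N{\left(S \right)} = 174233$ ($N{\left(S \right)} = \left(-629\right) \left(-277\right) = 174233$)
$\frac{\sqrt{-35599 + l}}{n} + \frac{N{\left(591 \right)}}{186393} = \frac{\sqrt{-35599 - 44148}}{-109954} + \frac{174233}{186393} = \sqrt{-79747} \left(- \frac{1}{109954}\right) + 174233 \cdot \frac{1}{186393} = i \sqrt{79747} \left(- \frac{1}{109954}\right) + \frac{174233}{186393} = - \frac{i \sqrt{79747}}{109954} + \frac{174233}{186393} = \frac{174233}{186393} - \frac{i \sqrt{79747}}{109954}$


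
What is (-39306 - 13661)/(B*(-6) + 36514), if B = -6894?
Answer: -52967/77878 ≈ -0.68013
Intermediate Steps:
(-39306 - 13661)/(B*(-6) + 36514) = (-39306 - 13661)/(-6894*(-6) + 36514) = -52967/(41364 + 36514) = -52967/77878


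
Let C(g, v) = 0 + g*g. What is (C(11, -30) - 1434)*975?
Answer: -1280175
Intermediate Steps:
C(g, v) = g² (C(g, v) = 0 + g² = g²)
(C(11, -30) - 1434)*975 = (11² - 1434)*975 = (121 - 1434)*975 = -1313*975 = -1280175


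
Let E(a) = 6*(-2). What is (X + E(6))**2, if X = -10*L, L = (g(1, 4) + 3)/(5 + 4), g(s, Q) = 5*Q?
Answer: 114244/81 ≈ 1410.4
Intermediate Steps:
L = 23/9 (L = (5*4 + 3)/(5 + 4) = (20 + 3)/9 = 23*(1/9) = 23/9 ≈ 2.5556)
E(a) = -12
X = -230/9 (X = -10*23/9 = -230/9 ≈ -25.556)
(X + E(6))**2 = (-230/9 - 12)**2 = (-338/9)**2 = 114244/81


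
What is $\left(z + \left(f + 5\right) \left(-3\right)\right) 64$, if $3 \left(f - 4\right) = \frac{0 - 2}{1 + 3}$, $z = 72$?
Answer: $2912$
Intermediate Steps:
$f = \frac{23}{6}$ ($f = 4 + \frac{\left(0 - 2\right) \frac{1}{1 + 3}}{3} = 4 + \frac{\left(-2\right) \frac{1}{4}}{3} = 4 + \frac{1}{3} \left(- \frac{1}{2}\right) = 4 - \frac{1}{6} = \frac{23}{6} \approx 3.8333$)
$\left(z + \left(f + 5\right) \left(-3\right)\right) 64 = \left(72 + \left(\frac{23}{6} + 5\right) \left(-3\right)\right) 64 = \left(72 + \frac{53}{6} \left(-3\right)\right) 64 = \left(72 - \frac{53}{2}\right) 64 = \frac{91}{2} \cdot 64 = 2912$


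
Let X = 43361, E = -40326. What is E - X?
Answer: -83687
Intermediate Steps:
E - X = -40326 - 1*43361 = -40326 - 43361 = -83687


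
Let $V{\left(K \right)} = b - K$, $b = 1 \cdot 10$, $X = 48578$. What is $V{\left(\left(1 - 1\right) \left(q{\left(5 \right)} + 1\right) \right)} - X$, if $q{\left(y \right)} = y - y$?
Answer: $-48568$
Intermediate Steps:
$b = 10$
$q{\left(y \right)} = 0$
$V{\left(K \right)} = 10 - K$
$V{\left(\left(1 - 1\right) \left(q{\left(5 \right)} + 1\right) \right)} - X = \left(10 - \left(1 - 1\right) \left(0 + 1\right)\right) - 48578 = \left(10 - \left(1 - 1\right) 1\right) - 48578 = \left(10 - 0 \cdot 1\right) - 48578 = \left(10 - 0\right) - 48578 = \left(10 + 0\right) - 48578 = 10 - 48578 = -48568$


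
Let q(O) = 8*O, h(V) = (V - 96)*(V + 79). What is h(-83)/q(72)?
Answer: 179/144 ≈ 1.2431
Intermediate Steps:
h(V) = (-96 + V)*(79 + V)
h(-83)/q(72) = (-7584 + (-83)² - 17*(-83))/((8*72)) = (-7584 + 6889 + 1411)/576 = 716*(1/576) = 179/144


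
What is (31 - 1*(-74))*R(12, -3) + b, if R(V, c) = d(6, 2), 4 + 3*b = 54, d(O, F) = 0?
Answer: 50/3 ≈ 16.667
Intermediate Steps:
b = 50/3 (b = -4/3 + (⅓)*54 = -4/3 + 18 = 50/3 ≈ 16.667)
R(V, c) = 0
(31 - 1*(-74))*R(12, -3) + b = (31 - 1*(-74))*0 + 50/3 = (31 + 74)*0 + 50/3 = 105*0 + 50/3 = 0 + 50/3 = 50/3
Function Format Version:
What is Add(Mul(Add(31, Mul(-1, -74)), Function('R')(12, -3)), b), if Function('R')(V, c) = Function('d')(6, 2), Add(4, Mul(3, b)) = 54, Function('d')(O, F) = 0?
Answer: Rational(50, 3) ≈ 16.667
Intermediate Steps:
b = Rational(50, 3) (b = Add(Rational(-4, 3), Mul(Rational(1, 3), 54)) = Add(Rational(-4, 3), 18) = Rational(50, 3) ≈ 16.667)
Function('R')(V, c) = 0
Add(Mul(Add(31, Mul(-1, -74)), Function('R')(12, -3)), b) = Add(Mul(Add(31, Mul(-1, -74)), 0), Rational(50, 3)) = Add(Mul(Add(31, 74), 0), Rational(50, 3)) = Add(Mul(105, 0), Rational(50, 3)) = Add(0, Rational(50, 3)) = Rational(50, 3)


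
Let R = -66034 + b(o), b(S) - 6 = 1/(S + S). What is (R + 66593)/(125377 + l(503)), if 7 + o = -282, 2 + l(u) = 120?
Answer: 326569/72536110 ≈ 0.0045022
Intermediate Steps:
l(u) = 118 (l(u) = -2 + 120 = 118)
o = -289 (o = -7 - 282 = -289)
b(S) = 6 + 1/(2*S) (b(S) = 6 + 1/(S + S) = 6 + 1/(2*S))
R = -38164185/578 (R = -66034 + (6 + (½)/(-289)) = -66034 + (6 + (½)*(-1/289)) = -66034 + (6 - 1/578) = -66034 + 3467/578 = -38164185/578 ≈ -66028.)
(R + 66593)/(125377 + l(503)) = (-38164185/578 + 66593)/(125377 + 118) = (326569/578)/125495 = (326569/578)*(1/125495) = 326569/72536110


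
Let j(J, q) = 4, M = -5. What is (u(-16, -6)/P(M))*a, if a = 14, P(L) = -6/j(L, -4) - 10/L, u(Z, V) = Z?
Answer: -448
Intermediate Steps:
P(L) = -3/2 - 10/L (P(L) = -6/4 - 10/L = -6*¼ - 10/L = -3/2 - 10/L)
(u(-16, -6)/P(M))*a = -16/(-3/2 - 10/(-5))*14 = -16/(-3/2 - 10*(-⅕))*14 = -16/(-3/2 + 2)*14 = -16/½*14 = -16*2*14 = -32*14 = -448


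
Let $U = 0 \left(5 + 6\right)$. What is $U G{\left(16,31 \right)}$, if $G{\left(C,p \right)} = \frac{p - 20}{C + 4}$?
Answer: $0$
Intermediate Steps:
$U = 0$ ($U = 0 \cdot 11 = 0$)
$G{\left(C,p \right)} = \frac{-20 + p}{4 + C}$
$U G{\left(16,31 \right)} = 0 \frac{-20 + 31}{4 + 16} = 0 \cdot \frac{1}{20} \cdot 11 = 0 \cdot \frac{11}{20} = 0$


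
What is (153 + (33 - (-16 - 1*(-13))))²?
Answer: 35721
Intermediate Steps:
(153 + (33 - (-16 - 1*(-13))))² = (153 + (33 - (-16 + 13)))² = (153 + (33 - 1*(-3)))² = (153 + (33 + 3))² = (153 + 36)² = 189² = 35721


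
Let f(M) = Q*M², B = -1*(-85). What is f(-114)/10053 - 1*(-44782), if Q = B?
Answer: 50144234/1117 ≈ 44892.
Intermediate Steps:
B = 85
Q = 85
f(M) = 85*M²
f(-114)/10053 - 1*(-44782) = (85*(-114)²)/10053 - 1*(-44782) = (85*12996)*(1/10053) + 44782 = 1104660*(1/10053) + 44782 = 122740/1117 + 44782 = 50144234/1117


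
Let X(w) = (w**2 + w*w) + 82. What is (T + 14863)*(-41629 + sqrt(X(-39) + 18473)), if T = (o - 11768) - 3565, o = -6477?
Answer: 289196663 - 6947*sqrt(21597) ≈ 2.8818e+8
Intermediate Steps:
T = -21810 (T = (-6477 - 11768) - 3565 = -18245 - 3565 = -21810)
X(w) = 82 + 2*w**2 (X(w) = (w**2 + w**2) + 82 = 2*w**2 + 82 = 82 + 2*w**2)
(T + 14863)*(-41629 + sqrt(X(-39) + 18473)) = (-21810 + 14863)*(-41629 + sqrt((82 + 2*(-39)**2) + 18473)) = -6947*(-41629 + sqrt((82 + 2*1521) + 18473)) = -6947*(-41629 + sqrt((82 + 3042) + 18473)) = -6947*(-41629 + sqrt(3124 + 18473)) = -6947*(-41629 + sqrt(21597)) = 289196663 - 6947*sqrt(21597)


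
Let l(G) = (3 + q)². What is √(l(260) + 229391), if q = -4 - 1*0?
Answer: 36*√177 ≈ 478.95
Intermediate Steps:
q = -4 (q = -4 + 0 = -4)
l(G) = 1 (l(G) = (3 - 4)² = (-1)² = 1)
√(l(260) + 229391) = √(1 + 229391) = √229392 = 36*√177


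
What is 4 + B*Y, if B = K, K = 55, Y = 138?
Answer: 7594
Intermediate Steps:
B = 55
4 + B*Y = 4 + 55*138 = 4 + 7590 = 7594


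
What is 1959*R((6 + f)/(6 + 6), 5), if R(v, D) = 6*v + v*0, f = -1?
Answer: 9795/2 ≈ 4897.5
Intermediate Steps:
R(v, D) = 6*v (R(v, D) = 6*v + 0 = 6*v)
1959*R((6 + f)/(6 + 6), 5) = 1959*(6*((6 - 1)/(6 + 6))) = 1959*(6*(5/12)) = 1959*(5/2) = 9795/2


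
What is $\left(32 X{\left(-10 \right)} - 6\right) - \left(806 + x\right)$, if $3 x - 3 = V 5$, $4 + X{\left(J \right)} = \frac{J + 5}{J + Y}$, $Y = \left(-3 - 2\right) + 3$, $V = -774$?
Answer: $\frac{1087}{3} \approx 362.33$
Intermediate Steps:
$Y = -2$ ($Y = -5 + 3 = -2$)
$X{\left(J \right)} = -4 + \frac{5 + J}{-2 + J}$ ($X{\left(J \right)} = -4 + \frac{J + 5}{J - 2} = -4 + \frac{5 + J}{-2 + J}$)
$x = -1289$ ($x = 1 + \frac{\left(-774\right) 5}{3} = 1 + \frac{1}{3} \left(-3870\right) = 1 - 1290 = -1289$)
$\left(32 X{\left(-10 \right)} - 6\right) - \left(806 + x\right) = \left(32 \frac{13 - -30}{-2 - 10} - 6\right) - -483 = \left(32 \frac{13 + 30}{-12} - 6\right) + \left(-806 + 1289\right) = \left(32 \left(\left(- \frac{1}{12}\right) 43\right) - 6\right) + 483 = \left(32 \left(- \frac{43}{12}\right) - 6\right) + 483 = \left(- \frac{344}{3} - 6\right) + 483 = - \frac{362}{3} + 483 = \frac{1087}{3}$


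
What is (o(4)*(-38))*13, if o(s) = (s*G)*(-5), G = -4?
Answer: -39520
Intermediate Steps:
o(s) = 20*s (o(s) = (s*(-4))*(-5) = -4*s*(-5) = 20*s)
(o(4)*(-38))*13 = ((20*4)*(-38))*13 = (80*(-38))*13 = -3040*13 = -39520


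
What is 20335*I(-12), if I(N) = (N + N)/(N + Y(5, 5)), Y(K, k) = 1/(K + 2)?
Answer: 41160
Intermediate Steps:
Y(K, k) = 1/(2 + K)
I(N) = 2*N/(⅐ + N) (I(N) = (N + N)/(N + 1/(2 + 5)) = (2*N)/(N + 1/7) = (2*N)/(N + ⅐) = (2*N)/(⅐ + N) = 2*N/(⅐ + N))
20335*I(-12) = 20335*(14*(-12)/(1 + 7*(-12))) = 20335*(14*(-12)/(1 - 84)) = 20335*(14*(-12)/(-83)) = 20335*(14*(-12)*(-1/83)) = 20335*(168/83) = 41160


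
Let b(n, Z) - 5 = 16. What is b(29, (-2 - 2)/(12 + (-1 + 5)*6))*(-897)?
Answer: -18837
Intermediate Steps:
b(n, Z) = 21 (b(n, Z) = 5 + 16 = 21)
b(29, (-2 - 2)/(12 + (-1 + 5)*6))*(-897) = 21*(-897) = -18837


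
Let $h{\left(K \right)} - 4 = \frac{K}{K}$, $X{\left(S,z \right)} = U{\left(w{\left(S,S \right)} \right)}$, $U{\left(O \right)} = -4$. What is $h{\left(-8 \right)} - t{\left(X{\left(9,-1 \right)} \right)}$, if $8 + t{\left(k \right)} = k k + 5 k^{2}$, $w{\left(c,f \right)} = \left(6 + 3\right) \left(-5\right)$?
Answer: $-83$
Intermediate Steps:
$w{\left(c,f \right)} = -45$ ($w{\left(c,f \right)} = 9 \left(-5\right) = -45$)
$X{\left(S,z \right)} = -4$
$h{\left(K \right)} = 5$ ($h{\left(K \right)} = 4 + \frac{K}{K} = 4 + 1 = 5$)
$t{\left(k \right)} = -8 + 6 k^{2}$ ($t{\left(k \right)} = -8 + \left(k k + 5 k^{2}\right) = -8 + \left(k^{2} + 5 k^{2}\right) = -8 + 6 k^{2}$)
$h{\left(-8 \right)} - t{\left(X{\left(9,-1 \right)} \right)} = 5 - \left(-8 + 6 \left(-4\right)^{2}\right) = 5 - \left(-8 + 6 \cdot 16\right) = 5 - \left(-8 + 96\right) = 5 - 88 = -83$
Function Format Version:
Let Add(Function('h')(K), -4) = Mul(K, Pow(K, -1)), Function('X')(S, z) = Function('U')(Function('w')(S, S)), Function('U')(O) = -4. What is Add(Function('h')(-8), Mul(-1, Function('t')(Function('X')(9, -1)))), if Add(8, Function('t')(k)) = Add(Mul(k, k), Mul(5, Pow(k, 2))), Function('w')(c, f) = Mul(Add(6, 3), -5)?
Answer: -83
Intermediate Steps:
Function('w')(c, f) = -45 (Function('w')(c, f) = Mul(9, -5) = -45)
Function('X')(S, z) = -4
Function('h')(K) = 5 (Function('h')(K) = Add(4, Mul(K, Pow(K, -1))) = Add(4, 1) = 5)
Function('t')(k) = Add(-8, Mul(6, Pow(k, 2))) (Function('t')(k) = Add(-8, Add(Mul(k, k), Mul(5, Pow(k, 2)))) = Add(-8, Add(Pow(k, 2), Mul(5, Pow(k, 2)))) = Add(-8, Mul(6, Pow(k, 2))))
Add(Function('h')(-8), Mul(-1, Function('t')(Function('X')(9, -1)))) = Add(5, Mul(-1, Add(-8, Mul(6, Pow(-4, 2))))) = Add(5, Mul(-1, Add(-8, Mul(6, 16)))) = Add(5, Mul(-1, Add(-8, 96))) = Add(5, Mul(-1, 88)) = Add(5, -88) = -83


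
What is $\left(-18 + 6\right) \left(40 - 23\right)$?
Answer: $-204$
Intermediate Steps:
$\left(-18 + 6\right) \left(40 - 23\right) = \left(-12\right) 17 = -204$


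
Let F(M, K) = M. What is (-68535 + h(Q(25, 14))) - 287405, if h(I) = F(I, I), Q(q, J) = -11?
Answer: -355951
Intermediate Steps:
h(I) = I
(-68535 + h(Q(25, 14))) - 287405 = (-68535 - 11) - 287405 = -68546 - 287405 = -355951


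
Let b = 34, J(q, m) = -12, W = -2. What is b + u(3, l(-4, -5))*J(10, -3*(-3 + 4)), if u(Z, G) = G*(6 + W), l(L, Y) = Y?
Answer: 274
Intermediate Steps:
u(Z, G) = 4*G (u(Z, G) = G*(6 - 2) = G*4 = 4*G)
b + u(3, l(-4, -5))*J(10, -3*(-3 + 4)) = 34 + (4*(-5))*(-12) = 34 - 20*(-12) = 34 + 240 = 274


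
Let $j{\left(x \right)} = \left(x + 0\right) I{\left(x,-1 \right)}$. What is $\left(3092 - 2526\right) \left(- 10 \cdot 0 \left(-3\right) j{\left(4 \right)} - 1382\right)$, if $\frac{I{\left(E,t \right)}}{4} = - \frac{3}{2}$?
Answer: $-782212$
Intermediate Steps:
$I{\left(E,t \right)} = -6$ ($I{\left(E,t \right)} = 4 \left(- \frac{3}{2}\right) = -6$)
$j{\left(x \right)} = - 6 x$ ($j{\left(x \right)} = \left(x + 0\right) \left(-6\right) = x \left(-6\right) = - 6 x$)
$\left(3092 - 2526\right) \left(- 10 \cdot 0 \left(-3\right) j{\left(4 \right)} - 1382\right) = \left(3092 - 2526\right) \left(- 10 \cdot 0 \left(-3\right) \left(\left(-6\right) 4\right) - 1382\right) = 566 \left(\left(-10\right) 0 \left(-24\right) - 1382\right) = 566 \left(0 \left(-24\right) - 1382\right) = 566 \left(0 - 1382\right) = 566 \left(-1382\right) = -782212$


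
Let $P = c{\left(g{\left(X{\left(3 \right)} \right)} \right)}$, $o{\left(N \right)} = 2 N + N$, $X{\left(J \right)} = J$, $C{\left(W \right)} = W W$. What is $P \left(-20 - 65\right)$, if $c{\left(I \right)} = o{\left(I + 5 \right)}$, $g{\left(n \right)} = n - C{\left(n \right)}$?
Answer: $255$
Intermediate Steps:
$C{\left(W \right)} = W^{2}$
$g{\left(n \right)} = n - n^{2}$
$o{\left(N \right)} = 3 N$
$c{\left(I \right)} = 15 + 3 I$ ($c{\left(I \right)} = 3 \left(I + 5\right) = 3 \left(5 + I\right) = 15 + 3 I$)
$P = -3$ ($P = 15 + 3 \cdot 3 \left(1 - 3\right) = 15 + 3 \cdot 3 \left(-2\right) = 15 + 3 \left(-6\right) = 15 - 18 = -3$)
$P \left(-20 - 65\right) = - 3 \left(-20 - 65\right) = \left(-3\right) \left(-85\right) = 255$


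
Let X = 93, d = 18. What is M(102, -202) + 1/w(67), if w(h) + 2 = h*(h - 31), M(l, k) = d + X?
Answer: 267511/2410 ≈ 111.00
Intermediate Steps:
M(l, k) = 111 (M(l, k) = 18 + 93 = 111)
w(h) = -2 + h*(-31 + h) (w(h) = -2 + h*(h - 31) = -2 + h*(-31 + h))
M(102, -202) + 1/w(67) = 111 + 1/(-2 + 67² - 31*67) = 111 + 1/(-2 + 4489 - 2077) = 111 + 1/2410 = 267511/2410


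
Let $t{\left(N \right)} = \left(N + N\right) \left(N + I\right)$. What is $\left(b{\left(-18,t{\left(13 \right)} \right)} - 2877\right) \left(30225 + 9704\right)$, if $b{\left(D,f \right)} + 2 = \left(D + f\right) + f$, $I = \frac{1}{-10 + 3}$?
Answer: $- \frac{622852471}{7} \approx -8.8979 \cdot 10^{7}$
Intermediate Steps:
$I = - \frac{1}{7}$ ($I = \frac{1}{-7} = - \frac{1}{7} \approx -0.14286$)
$t{\left(N \right)} = 2 N \left(- \frac{1}{7} + N\right)$ ($t{\left(N \right)} = \left(N + N\right) \left(N - \frac{1}{7}\right) = 2 N \left(- \frac{1}{7} + N\right)$)
$b{\left(D,f \right)} = -2 + D + 2 f$ ($b{\left(D,f \right)} = -2 + \left(\left(D + f\right) + f\right) = -2 + \left(D + 2 f\right) = -2 + D + 2 f$)
$\left(b{\left(-18,t{\left(13 \right)} \right)} - 2877\right) \left(30225 + 9704\right) = \left(\left(-2 - 18 + 2 \cdot \frac{2}{7} \cdot 13 \left(-1 + 7 \cdot 13\right)\right) - 2877\right) \left(30225 + 9704\right) = \left(\left(-2 - 18 + 2 \cdot \frac{2}{7} \cdot 13 \left(-1 + 91\right)\right) - 2877\right) 39929 = \left(\left(-2 - 18 + 2 \cdot \frac{2}{7} \cdot 13 \cdot 90\right) - 2877\right) 39929 = \left(\left(-2 - 18 + 2 \cdot \frac{2340}{7}\right) - 2877\right) 39929 = \left(\left(-2 - 18 + \frac{4680}{7}\right) - 2877\right) 39929 = \left(\frac{4540}{7} - 2877\right) 39929 = \left(- \frac{15599}{7}\right) 39929 = - \frac{622852471}{7}$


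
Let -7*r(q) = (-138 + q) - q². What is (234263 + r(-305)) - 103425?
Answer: 1009334/7 ≈ 1.4419e+5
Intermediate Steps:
r(q) = 138/7 - q/7 + q²/7 (r(q) = -((-138 + q) - q²)/7 = -(-138 + q - q²)/7 = 138/7 - q/7 + q²/7)
(234263 + r(-305)) - 103425 = (234263 + (138/7 - ⅐*(-305) + (⅐)*(-305)²)) - 103425 = (234263 + (138/7 + 305/7 + (⅐)*93025)) - 103425 = (234263 + (138/7 + 305/7 + 93025/7)) - 103425 = (234263 + 93468/7) - 103425 = 1733309/7 - 103425 = 1009334/7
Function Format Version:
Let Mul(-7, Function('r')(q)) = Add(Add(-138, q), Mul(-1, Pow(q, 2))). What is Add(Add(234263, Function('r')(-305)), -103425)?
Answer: Rational(1009334, 7) ≈ 1.4419e+5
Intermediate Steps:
Function('r')(q) = Add(Rational(138, 7), Mul(Rational(-1, 7), q), Mul(Rational(1, 7), Pow(q, 2))) (Function('r')(q) = Mul(Rational(-1, 7), Add(Add(-138, q), Mul(-1, Pow(q, 2)))) = Mul(Rational(-1, 7), Add(-138, q, Mul(-1, Pow(q, 2)))) = Add(Rational(138, 7), Mul(Rational(-1, 7), q), Mul(Rational(1, 7), Pow(q, 2))))
Add(Add(234263, Function('r')(-305)), -103425) = Add(Add(234263, Add(Rational(138, 7), Mul(Rational(-1, 7), -305), Mul(Rational(1, 7), Pow(-305, 2)))), -103425) = Add(Add(234263, Add(Rational(138, 7), Rational(305, 7), Mul(Rational(1, 7), 93025))), -103425) = Add(Add(234263, Add(Rational(138, 7), Rational(305, 7), Rational(93025, 7))), -103425) = Add(Add(234263, Rational(93468, 7)), -103425) = Add(Rational(1733309, 7), -103425) = Rational(1009334, 7)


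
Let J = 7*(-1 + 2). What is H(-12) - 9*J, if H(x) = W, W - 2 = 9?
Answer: -52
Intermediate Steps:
J = 7 (J = 7*1 = 7)
W = 11 (W = 2 + 9 = 11)
H(x) = 11
H(-12) - 9*J = 11 - 9*7 = 11 - 63 = -52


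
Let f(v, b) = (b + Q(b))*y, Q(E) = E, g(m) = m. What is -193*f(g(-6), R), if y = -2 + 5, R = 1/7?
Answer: -1158/7 ≈ -165.43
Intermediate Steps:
R = 1/7 ≈ 0.14286
y = 3
f(v, b) = 6*b (f(v, b) = (b + b)*3 = (2*b)*3 = 6*b)
-193*f(g(-6), R) = -1158/7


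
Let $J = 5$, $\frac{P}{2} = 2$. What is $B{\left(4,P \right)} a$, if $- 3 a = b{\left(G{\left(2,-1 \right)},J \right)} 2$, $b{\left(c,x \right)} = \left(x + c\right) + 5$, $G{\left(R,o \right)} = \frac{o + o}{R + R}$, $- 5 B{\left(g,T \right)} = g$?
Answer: $\frac{76}{15} \approx 5.0667$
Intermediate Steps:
$P = 4$ ($P = 2 \cdot 2 = 4$)
$B{\left(g,T \right)} = - \frac{g}{5}$
$G{\left(R,o \right)} = \frac{o}{R}$ ($G{\left(R,o \right)} = \frac{2 o}{2 R} = 2 o \frac{1}{2 R} = \frac{o}{R}$)
$b{\left(c,x \right)} = 5 + c + x$ ($b{\left(c,x \right)} = \left(c + x\right) + 5 = 5 + c + x$)
$a = - \frac{19}{3}$ ($a = - \frac{\left(5 - \frac{1}{2} + 5\right) 2}{3} = - \frac{\frac{19}{2} \cdot 2}{3} = \left(- \frac{1}{3}\right) 19 = - \frac{19}{3} \approx -6.3333$)
$B{\left(4,P \right)} a = \left(- \frac{1}{5}\right) 4 \left(- \frac{19}{3}\right) = \left(- \frac{4}{5}\right) \left(- \frac{19}{3}\right) = \frac{76}{15}$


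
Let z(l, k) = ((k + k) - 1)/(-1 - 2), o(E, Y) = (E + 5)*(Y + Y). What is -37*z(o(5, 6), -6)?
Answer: -481/3 ≈ -160.33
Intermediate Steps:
o(E, Y) = 2*Y*(5 + E) (o(E, Y) = (5 + E)*(2*Y) = 2*Y*(5 + E))
z(l, k) = 1/3 - 2*k/3 (z(l, k) = (2*k - 1)/(-3) = (-1 + 2*k)*(-1/3) = 1/3 - 2*k/3)
-37*z(o(5, 6), -6) = -37*(1/3 - 2/3*(-6)) = -37*(1/3 + 4) = -37*13/3 = -481/3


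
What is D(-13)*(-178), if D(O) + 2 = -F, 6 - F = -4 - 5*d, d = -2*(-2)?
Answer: 5696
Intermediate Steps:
d = 4
F = 30 (F = 6 - (-4 - 5*4) = 6 - (-4 - 20) = 6 - 1*(-24) = 6 + 24 = 30)
D(O) = -32 (D(O) = -2 - 1*30 = -2 - 30 = -32)
D(-13)*(-178) = -32*(-178) = 5696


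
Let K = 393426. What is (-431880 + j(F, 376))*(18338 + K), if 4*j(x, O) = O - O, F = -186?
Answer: -177832636320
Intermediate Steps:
j(x, O) = 0 (j(x, O) = (O - O)/4 = (1/4)*0 = 0)
(-431880 + j(F, 376))*(18338 + K) = (-431880 + 0)*(18338 + 393426) = -431880*411764 = -177832636320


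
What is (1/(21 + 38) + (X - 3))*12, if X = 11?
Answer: 5676/59 ≈ 96.203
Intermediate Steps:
(1/(21 + 38) + (X - 3))*12 = (1/(21 + 38) + (11 - 3))*12 = (1/59 + 8)*12 = (473/59)*12 = 5676/59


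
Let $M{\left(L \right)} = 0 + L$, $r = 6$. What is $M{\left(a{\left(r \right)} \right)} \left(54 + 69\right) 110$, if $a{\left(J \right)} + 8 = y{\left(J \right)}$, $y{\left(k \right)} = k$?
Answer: $-27060$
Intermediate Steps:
$a{\left(J \right)} = -8 + J$
$M{\left(L \right)} = L$
$M{\left(a{\left(r \right)} \right)} \left(54 + 69\right) 110 = \left(-8 + 6\right) \left(54 + 69\right) 110 = - 2 \cdot 123 \cdot 110 = \left(-2\right) 13530 = -27060$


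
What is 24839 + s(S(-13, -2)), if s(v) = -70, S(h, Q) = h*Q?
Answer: 24769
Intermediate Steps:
S(h, Q) = Q*h
24839 + s(S(-13, -2)) = 24839 - 70 = 24769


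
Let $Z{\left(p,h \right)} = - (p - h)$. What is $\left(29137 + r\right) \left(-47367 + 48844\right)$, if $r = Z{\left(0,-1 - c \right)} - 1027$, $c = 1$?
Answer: $41515516$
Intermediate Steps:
$Z{\left(p,h \right)} = h - p$
$r = -1029$ ($r = \left(\left(-1 - 1\right) - 0\right) - 1027 = \left(\left(-1 - 1\right) + 0\right) - 1027 = \left(-2 + 0\right) - 1027 = -2 - 1027 = -1029$)
$\left(29137 + r\right) \left(-47367 + 48844\right) = \left(29137 - 1029\right) \left(-47367 + 48844\right) = 28108 \cdot 1477 = 41515516$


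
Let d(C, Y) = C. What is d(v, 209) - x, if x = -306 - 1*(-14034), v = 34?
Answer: -13694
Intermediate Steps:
x = 13728 (x = -306 + 14034 = 13728)
d(v, 209) - x = 34 - 1*13728 = 34 - 13728 = -13694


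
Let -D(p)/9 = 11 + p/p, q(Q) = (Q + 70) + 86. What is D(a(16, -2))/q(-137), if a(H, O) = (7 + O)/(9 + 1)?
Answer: -108/19 ≈ -5.6842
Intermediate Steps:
q(Q) = 156 + Q (q(Q) = (70 + Q) + 86 = 156 + Q)
a(H, O) = 7/10 + O/10 (a(H, O) = (7 + O)/10 = (7 + O)*(⅒) = 7/10 + O/10)
D(p) = -108 (D(p) = -9*(11 + p/p) = -9*(11 + 1) = -9*12 = -108)
D(a(16, -2))/q(-137) = -108/(156 - 137) = -108/19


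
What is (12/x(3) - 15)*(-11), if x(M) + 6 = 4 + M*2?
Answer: 132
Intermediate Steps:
x(M) = -2 + 2*M (x(M) = -6 + (4 + M*2) = -6 + (4 + 2*M) = -2 + 2*M)
(12/x(3) - 15)*(-11) = (12/(-2 + 2*3) - 15)*(-11) = (12/(-2 + 6) - 15)*(-11) = (12/4 - 15)*(-11) = (12*(¼) - 15)*(-11) = (3 - 15)*(-11) = -12*(-11) = 132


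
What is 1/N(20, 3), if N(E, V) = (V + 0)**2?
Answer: 1/9 ≈ 0.11111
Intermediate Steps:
N(E, V) = V**2
1/N(20, 3) = 1/(3**2) = 1/9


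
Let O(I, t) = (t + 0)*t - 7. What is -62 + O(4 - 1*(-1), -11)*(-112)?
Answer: -12830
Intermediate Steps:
O(I, t) = -7 + t² (O(I, t) = t*t - 7 = t² - 7 = -7 + t²)
-62 + O(4 - 1*(-1), -11)*(-112) = -62 + (-7 + (-11)²)*(-112) = -62 + (-7 + 121)*(-112) = -62 + 114*(-112) = -62 - 12768 = -12830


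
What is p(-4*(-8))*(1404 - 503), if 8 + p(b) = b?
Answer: 21624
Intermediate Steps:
p(b) = -8 + b
p(-4*(-8))*(1404 - 503) = (-8 - 4*(-8))*(1404 - 503) = (-8 + 32)*901 = 24*901 = 21624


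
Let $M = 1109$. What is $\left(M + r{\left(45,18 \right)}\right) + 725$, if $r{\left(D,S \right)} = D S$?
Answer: $2644$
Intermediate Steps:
$\left(M + r{\left(45,18 \right)}\right) + 725 = \left(1109 + 45 \cdot 18\right) + 725 = \left(1109 + 810\right) + 725 = 1919 + 725 = 2644$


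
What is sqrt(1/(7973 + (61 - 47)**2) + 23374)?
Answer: sqrt(1559806888983)/8169 ≈ 152.89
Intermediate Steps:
sqrt(1/(7973 + (61 - 47)**2) + 23374) = sqrt(1/(7973 + 14**2) + 23374) = sqrt(1/(7973 + 196) + 23374) = sqrt(1/8169 + 23374) = sqrt(190942207/8169) = sqrt(1559806888983)/8169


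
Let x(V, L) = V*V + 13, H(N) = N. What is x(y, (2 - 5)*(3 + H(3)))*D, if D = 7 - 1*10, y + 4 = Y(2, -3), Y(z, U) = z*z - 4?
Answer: -87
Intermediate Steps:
Y(z, U) = -4 + z² (Y(z, U) = z² - 4 = -4 + z²)
y = -4 (y = -4 + (-4 + 2²) = -4 + (-4 + 4) = -4 + 0 = -4)
x(V, L) = 13 + V² (x(V, L) = V² + 13 = 13 + V²)
D = -3 (D = 7 - 10 = -3)
x(y, (2 - 5)*(3 + H(3)))*D = (13 + (-4)²)*(-3) = (13 + 16)*(-3) = 29*(-3) = -87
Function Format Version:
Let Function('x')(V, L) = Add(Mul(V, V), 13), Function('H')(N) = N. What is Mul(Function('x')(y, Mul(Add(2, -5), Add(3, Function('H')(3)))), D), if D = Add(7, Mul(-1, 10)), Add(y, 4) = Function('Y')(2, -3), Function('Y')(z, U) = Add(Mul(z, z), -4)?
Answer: -87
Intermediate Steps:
Function('Y')(z, U) = Add(-4, Pow(z, 2)) (Function('Y')(z, U) = Add(Pow(z, 2), -4) = Add(-4, Pow(z, 2)))
y = -4 (y = Add(-4, Add(-4, Pow(2, 2))) = Add(-4, Add(-4, 4)) = Add(-4, 0) = -4)
Function('x')(V, L) = Add(13, Pow(V, 2)) (Function('x')(V, L) = Add(Pow(V, 2), 13) = Add(13, Pow(V, 2)))
D = -3 (D = Add(7, -10) = -3)
Mul(Function('x')(y, Mul(Add(2, -5), Add(3, Function('H')(3)))), D) = Mul(Add(13, Pow(-4, 2)), -3) = Mul(Add(13, 16), -3) = Mul(29, -3) = -87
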